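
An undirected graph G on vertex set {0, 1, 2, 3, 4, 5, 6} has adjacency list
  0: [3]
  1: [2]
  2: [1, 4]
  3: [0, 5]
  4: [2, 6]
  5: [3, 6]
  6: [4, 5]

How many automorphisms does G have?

The degree sequence is [1, 1, 2, 2, 2, 2, 2]; the two degree-1 vertices 0 and 1 are the ends of a path, so G = P_7. The only nontrivial automorphism of a path is the end-to-end reflection, so Aut(G) ≅ Z_2.

2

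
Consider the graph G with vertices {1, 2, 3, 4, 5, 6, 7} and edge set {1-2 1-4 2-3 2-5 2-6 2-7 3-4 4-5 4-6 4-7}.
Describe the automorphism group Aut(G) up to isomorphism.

The vertices split by degree into {2, 4} (degree 5) and {1, 3, 5, 6, 7} (degree 2); every edge runs between the two parts, so G is the complete bipartite graph K_{2,5}. Automorphisms preserve the bipartition setwise (since the parts differ in size) and act as S_2 × S_5 within it; |Aut| = 240.

S_2 × S_5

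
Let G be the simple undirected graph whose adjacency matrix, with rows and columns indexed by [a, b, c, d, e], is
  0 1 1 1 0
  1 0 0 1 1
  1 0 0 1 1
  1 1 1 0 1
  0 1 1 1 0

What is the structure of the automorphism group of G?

Vertex d is the unique vertex of degree 4; the remaining 4 vertices each have degree 3 and induce a cycle, so G is the wheel on 5 vertices with hub d. Every automorphism fixes the hub and acts on the rim 4-cycle, so Aut(G) ≅ Aut(C_4) = D_4 of order 8.

the dihedral group of order 8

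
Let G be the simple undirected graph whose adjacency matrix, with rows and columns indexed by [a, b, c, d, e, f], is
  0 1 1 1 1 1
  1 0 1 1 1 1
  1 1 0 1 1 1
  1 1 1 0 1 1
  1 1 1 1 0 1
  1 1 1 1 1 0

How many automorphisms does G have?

Every vertex has degree 5, so G is the complete graph K_6. Any permutation of the 6 vertices preserves K_6, so Aut(K_6) = S_6 of order 6! = 720.

720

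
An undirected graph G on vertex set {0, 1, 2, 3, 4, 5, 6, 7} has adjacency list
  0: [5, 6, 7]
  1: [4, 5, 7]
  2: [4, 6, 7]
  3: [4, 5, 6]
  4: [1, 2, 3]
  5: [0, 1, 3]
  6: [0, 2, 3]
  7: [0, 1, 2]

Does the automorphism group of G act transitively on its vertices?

Yes

G is 3-regular and bipartite on 2^3 = 8 vertices with girth 4; it is the hypercube graph Q_3. Aut(Q_3) consists of the signed permutations of the 3 coordinate axes: 3! permutations times 2^3 sign flips, so |Aut| = 2^3·3! = 48. Under this action every vertex can be carried to every other, so G is vertex-transitive.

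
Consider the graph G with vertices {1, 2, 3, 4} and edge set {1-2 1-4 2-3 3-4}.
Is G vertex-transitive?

Yes

G is 2-regular and bipartite on 2^2 = 4 vertices with girth 4; it is the hypercube graph Q_2. Aut(Q_2) consists of the signed permutations of the 2 coordinate axes: 2! permutations times 2^2 sign flips, so |Aut| = 2^2·2! = 8. Under this action every vertex can be carried to every other, so G is vertex-transitive.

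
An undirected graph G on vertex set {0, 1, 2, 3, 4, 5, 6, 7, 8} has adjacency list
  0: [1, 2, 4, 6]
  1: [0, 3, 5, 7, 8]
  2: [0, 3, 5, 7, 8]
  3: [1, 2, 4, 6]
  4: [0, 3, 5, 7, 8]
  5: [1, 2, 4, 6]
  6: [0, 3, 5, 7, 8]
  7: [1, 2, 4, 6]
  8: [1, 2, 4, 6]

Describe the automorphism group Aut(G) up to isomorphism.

The vertices split by degree into {1, 2, 4, 6} (degree 5) and {0, 3, 5, 7, 8} (degree 4); every edge runs between the two parts, so G is the complete bipartite graph K_{4,5}. Automorphisms preserve the bipartition setwise (since the parts differ in size) and act as S_4 × S_5 within it; |Aut| = 2880.

S_4 × S_5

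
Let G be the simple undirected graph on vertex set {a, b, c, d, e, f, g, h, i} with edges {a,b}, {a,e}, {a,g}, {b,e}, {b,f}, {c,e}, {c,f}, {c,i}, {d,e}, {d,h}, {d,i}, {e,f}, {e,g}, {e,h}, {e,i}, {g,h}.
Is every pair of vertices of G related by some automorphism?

Vertex e is the only vertex of degree 8, so every automorphism fixes it; G is not vertex-transitive.

No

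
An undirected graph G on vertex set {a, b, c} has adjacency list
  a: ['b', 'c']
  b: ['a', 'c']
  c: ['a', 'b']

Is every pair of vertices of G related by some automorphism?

All 3 vertices are pairwise adjacent: G = K_3. Every bijection on the vertex set is an automorphism of K_3; hence Aut(K_3) ≅ S_3, order 6. This group acts transitively on the 3 vertices.

Yes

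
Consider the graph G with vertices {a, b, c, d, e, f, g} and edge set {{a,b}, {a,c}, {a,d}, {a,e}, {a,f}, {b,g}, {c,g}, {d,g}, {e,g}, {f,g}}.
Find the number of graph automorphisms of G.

The vertices split by degree into {a, g} (degree 5) and {b, c, d, e, f} (degree 2); every edge runs between the two parts, so G is the complete bipartite graph K_{2,5}. Automorphisms preserve the bipartition setwise (since the parts differ in size) and act as S_5 × S_2 within it; |Aut| = 240.

240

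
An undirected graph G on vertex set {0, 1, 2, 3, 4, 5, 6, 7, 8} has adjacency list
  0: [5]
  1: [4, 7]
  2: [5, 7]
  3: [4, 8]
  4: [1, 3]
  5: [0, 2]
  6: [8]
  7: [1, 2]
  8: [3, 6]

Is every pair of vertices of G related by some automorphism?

No

Automorphisms preserve degree, but G has vertices of degree 1 and vertices of degree 2; no automorphism maps one to the other, so G is not vertex-transitive.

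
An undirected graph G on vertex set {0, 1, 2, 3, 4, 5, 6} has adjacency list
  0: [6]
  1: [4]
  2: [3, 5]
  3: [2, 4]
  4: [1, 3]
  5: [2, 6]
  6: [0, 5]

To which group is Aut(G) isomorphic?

the cyclic group of order 2

The degree sequence is [1, 1, 2, 2, 2, 2, 2]; the two degree-1 vertices 0 and 1 are the ends of a path, so G = P_7. A path has exactly one nontrivial symmetry — reversal — giving Aut(G) of order 2.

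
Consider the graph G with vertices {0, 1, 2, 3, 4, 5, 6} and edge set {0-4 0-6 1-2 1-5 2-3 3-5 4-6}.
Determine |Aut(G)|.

G has two connected components, {1, 2, 3, 5} and {0, 4, 6}; each is 2-regular, so G = C_4 ⊔ C_3. The components are non-isomorphic (different sizes), so Aut(G) = Aut(C_4) × Aut(C_3) = D_4 × D_3 of order 8·6 = 48.

48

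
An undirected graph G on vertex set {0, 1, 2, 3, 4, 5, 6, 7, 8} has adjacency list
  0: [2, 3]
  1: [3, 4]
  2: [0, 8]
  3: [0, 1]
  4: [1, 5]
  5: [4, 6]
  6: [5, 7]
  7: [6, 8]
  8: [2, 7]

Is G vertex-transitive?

G is 2-regular and connected on 9 vertices, i.e. the cycle C_9. C_9 has 9 rotations and 9 reflections, so Aut(C_9) ≅ D_9 of order 18. Under this action every vertex can be carried to every other, so G is vertex-transitive.

Yes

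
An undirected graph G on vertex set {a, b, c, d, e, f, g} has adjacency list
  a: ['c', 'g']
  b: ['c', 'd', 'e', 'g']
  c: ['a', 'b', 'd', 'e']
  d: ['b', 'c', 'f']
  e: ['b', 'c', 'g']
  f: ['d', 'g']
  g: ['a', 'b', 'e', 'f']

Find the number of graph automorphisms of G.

1

Degrees alone do not determine every vertex (e.g. a and f both have degree 2), but their neighbour-degree multisets differ: N(a) has degrees [4, 4] while N(f) has degrees [3, 4]. Repeating this refinement separates all vertices, so the only automorphism is the identity.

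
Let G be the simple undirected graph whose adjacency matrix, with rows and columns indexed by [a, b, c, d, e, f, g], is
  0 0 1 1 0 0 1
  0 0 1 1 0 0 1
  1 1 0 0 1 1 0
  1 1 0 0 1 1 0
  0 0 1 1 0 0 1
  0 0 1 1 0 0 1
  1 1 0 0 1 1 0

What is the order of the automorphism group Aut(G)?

144

The vertices split by degree into {c, d, g} (degree 4) and {a, b, e, f} (degree 3); every edge runs between the two parts, so G is the complete bipartite graph K_{3,4}. Automorphisms preserve the bipartition setwise (since the parts differ in size) and act as S_3 × S_4 within it; |Aut| = 144.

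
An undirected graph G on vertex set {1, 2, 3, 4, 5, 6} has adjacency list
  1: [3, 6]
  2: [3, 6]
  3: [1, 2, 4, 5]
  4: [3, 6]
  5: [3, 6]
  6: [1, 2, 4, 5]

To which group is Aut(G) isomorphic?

S_4 × S_2

The vertices split by degree into {3, 6} (degree 4) and {1, 2, 4, 5} (degree 2); every edge runs between the two parts, so G is the complete bipartite graph K_{2,4}. Automorphisms preserve the bipartition setwise (since the parts differ in size) and act as S_4 × S_2 within it; |Aut| = 48.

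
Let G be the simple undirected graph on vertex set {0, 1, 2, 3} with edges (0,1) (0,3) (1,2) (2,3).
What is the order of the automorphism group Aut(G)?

8

G is 2-regular and bipartite on 2^2 = 4 vertices with girth 4; it is the hypercube graph Q_2. Aut(Q_2) consists of the signed permutations of the 2 coordinate axes: 2! permutations times 2^2 sign flips, so |Aut| = 2^2·2! = 8.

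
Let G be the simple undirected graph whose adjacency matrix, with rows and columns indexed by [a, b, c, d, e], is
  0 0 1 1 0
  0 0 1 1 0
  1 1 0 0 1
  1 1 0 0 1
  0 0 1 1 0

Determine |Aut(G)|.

The vertices split by degree into {c, d} (degree 3) and {a, b, e} (degree 2); every edge runs between the two parts, so G is the complete bipartite graph K_{2,3}. The parts have unequal sizes, so no automorphism swaps them; each part is permuted independently, giving S_3 × S_2 of order 3!·2! = 12.

12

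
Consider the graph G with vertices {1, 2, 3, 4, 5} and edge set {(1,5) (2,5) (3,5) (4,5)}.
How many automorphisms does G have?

Vertex 5 has degree 4 and every other vertex has degree 1, so G is the star K_{1,4} with centre 5. The 4 leaves are pairwise interchangeable while the centre is fixed, giving Aut(G) = S_4.

24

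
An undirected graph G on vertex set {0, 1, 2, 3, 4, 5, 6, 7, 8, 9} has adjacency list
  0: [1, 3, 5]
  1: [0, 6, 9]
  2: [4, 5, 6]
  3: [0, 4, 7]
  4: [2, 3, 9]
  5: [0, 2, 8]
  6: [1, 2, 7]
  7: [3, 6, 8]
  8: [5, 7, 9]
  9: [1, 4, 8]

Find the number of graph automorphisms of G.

120

G is 3-regular on 10 vertices with no triangles and no 4-cycles (girth 5): this is the Petersen graph. Viewing the Petersen graph as the Kneser graph K(5,2) — vertices are 2-subsets of {1,…,5}, edges join disjoint pairs — its automorphisms are exactly the permutations of the 5-element set, so Aut ≅ S_5 of order 120.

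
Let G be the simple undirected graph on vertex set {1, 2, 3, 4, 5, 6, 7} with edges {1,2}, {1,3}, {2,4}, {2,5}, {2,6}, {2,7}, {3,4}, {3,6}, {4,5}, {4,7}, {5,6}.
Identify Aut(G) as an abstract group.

the trivial group

Degrees alone do not determine every vertex (e.g. 1 and 7 both have degree 2), but their neighbour-degree multisets differ: N(1) has degrees [3, 5] while N(7) has degrees [4, 5]. Repeating this refinement separates all vertices, so the only automorphism is the identity.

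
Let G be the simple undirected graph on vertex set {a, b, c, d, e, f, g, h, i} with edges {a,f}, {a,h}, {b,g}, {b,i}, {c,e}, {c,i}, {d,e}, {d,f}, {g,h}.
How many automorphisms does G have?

18

Every vertex has degree 2 and the graph is connected, so G is the 9-cycle C_9. C_9 has 9 rotations and 9 reflections, so Aut(C_9) ≅ D_9 of order 18.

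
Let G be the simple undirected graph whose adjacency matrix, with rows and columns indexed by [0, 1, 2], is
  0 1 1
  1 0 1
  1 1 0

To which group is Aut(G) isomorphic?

All 3 vertices are pairwise adjacent: G = K_3. Every bijection on the vertex set is an automorphism of K_3; hence Aut(K_3) ≅ S_3, order 6.

the symmetric group on 3 letters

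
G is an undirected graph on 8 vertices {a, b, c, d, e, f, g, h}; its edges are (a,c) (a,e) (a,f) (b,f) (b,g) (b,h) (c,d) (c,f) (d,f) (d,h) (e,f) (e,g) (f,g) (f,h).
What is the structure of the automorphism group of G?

D_7

Vertex f is the unique vertex of degree 7; the remaining 7 vertices each have degree 3 and induce a cycle, so G is the wheel on 8 vertices with hub f. Every automorphism fixes the hub and acts on the rim 7-cycle, so Aut(G) ≅ Aut(C_7) = D_7 of order 14.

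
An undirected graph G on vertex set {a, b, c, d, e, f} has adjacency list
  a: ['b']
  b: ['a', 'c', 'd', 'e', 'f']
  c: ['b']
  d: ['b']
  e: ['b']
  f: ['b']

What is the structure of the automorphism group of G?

S_5

Vertex b has degree 5 and every other vertex has degree 1, so G is the star K_{1,5} with centre b. The 5 leaves are pairwise interchangeable while the centre is fixed, giving Aut(G) = S_5.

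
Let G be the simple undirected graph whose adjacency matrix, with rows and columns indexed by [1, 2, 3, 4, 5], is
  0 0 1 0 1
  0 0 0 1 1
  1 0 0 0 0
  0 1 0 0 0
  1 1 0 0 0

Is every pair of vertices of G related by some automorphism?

Automorphisms preserve degree, but G has vertices of degree 1 and vertices of degree 2; no automorphism maps one to the other, so G is not vertex-transitive.

No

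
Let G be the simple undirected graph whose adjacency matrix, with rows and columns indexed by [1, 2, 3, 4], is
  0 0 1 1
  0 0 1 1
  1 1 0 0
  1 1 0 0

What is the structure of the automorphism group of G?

D_4

G is 2-regular and bipartite on 2^2 = 4 vertices with girth 4; it is the hypercube graph Q_2. The symmetry group of the 2-cube is the hyperoctahedral group B_2 = Z_2 ≀ S_2, of order 2^2·2! = 8.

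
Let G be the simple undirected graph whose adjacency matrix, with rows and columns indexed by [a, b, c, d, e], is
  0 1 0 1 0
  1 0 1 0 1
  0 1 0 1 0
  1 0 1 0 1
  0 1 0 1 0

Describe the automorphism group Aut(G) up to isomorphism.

S_2 × S_3

The vertices split by degree into {b, d} (degree 3) and {a, c, e} (degree 2); every edge runs between the two parts, so G is the complete bipartite graph K_{2,3}. The parts have unequal sizes, so no automorphism swaps them; each part is permuted independently, giving S_2 × S_3 of order 2!·3! = 12.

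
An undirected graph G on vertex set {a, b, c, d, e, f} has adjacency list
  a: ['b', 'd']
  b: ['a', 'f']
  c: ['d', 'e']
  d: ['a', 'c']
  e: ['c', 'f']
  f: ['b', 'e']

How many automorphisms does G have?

G is 2-regular and connected on 6 vertices, i.e. the cycle C_6. The automorphisms of the 6-cycle are exactly the symmetries of a regular 6-gon: the dihedral group D_6, |D_6| = 12.

12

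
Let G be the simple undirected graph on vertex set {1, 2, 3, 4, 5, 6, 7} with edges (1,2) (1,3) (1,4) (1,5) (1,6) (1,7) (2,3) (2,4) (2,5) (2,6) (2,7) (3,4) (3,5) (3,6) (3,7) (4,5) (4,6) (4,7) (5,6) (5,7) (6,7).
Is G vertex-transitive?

Yes

All 7 vertices are pairwise adjacent: G = K_7. Any permutation of the 7 vertices preserves K_7, so Aut(K_7) = S_7 of order 7! = 5040. This group acts transitively on the 7 vertices.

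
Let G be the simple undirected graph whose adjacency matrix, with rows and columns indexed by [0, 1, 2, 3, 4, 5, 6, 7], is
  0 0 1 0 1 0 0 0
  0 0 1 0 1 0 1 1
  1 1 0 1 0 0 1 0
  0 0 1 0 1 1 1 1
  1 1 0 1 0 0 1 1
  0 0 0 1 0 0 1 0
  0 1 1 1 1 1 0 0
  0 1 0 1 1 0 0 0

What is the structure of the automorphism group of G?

{e}

The degree sequence is [2, 4, 4, 5, 5, 2, 5, 3]. Checking the degree-preserving permutations of the vertex set shows that none except the identity preserves every edge, so Aut(G) is trivial.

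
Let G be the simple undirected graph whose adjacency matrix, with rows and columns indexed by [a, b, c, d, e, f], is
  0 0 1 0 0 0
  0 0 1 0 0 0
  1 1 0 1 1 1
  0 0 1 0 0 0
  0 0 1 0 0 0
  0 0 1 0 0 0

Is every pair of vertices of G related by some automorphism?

Vertex c is the only vertex of degree 5, so every automorphism fixes it; G is not vertex-transitive.

No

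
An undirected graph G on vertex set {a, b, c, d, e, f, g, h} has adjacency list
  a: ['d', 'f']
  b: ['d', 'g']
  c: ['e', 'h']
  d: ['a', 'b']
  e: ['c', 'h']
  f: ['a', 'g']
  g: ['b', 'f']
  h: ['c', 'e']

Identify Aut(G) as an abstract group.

G has two connected components, {a, b, d, f, g} and {c, e, h}; each is 2-regular, so G = C_5 ⊔ C_3. The components are non-isomorphic (different sizes), so Aut(G) = Aut(C_5) × Aut(C_3) = D_5 × D_3 of order 10·6 = 60.

D_5 × D_3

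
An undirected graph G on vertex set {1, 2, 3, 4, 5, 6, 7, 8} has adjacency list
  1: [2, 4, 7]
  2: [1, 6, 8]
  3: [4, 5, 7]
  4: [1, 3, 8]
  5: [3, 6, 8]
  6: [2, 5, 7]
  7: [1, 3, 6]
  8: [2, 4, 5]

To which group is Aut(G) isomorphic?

G is 3-regular and bipartite on 2^3 = 8 vertices with girth 4; it is the hypercube graph Q_3. The symmetry group of the 3-cube is the hyperoctahedral group B_3 = Z_2 ≀ S_3, of order 2^3·3! = 48.

the hyperoctahedral group B_3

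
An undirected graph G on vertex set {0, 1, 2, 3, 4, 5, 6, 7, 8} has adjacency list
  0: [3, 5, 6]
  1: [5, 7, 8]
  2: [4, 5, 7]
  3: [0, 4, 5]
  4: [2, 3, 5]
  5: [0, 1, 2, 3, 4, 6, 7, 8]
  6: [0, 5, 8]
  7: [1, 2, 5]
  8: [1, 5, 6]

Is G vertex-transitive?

No

Vertex 5 is the only vertex of degree 8, so every automorphism fixes it; G is not vertex-transitive.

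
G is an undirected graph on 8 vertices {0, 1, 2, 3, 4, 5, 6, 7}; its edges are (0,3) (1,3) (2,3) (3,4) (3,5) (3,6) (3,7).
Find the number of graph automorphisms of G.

5040

Vertex 3 has degree 7 and every other vertex has degree 1, so G is the star K_{1,7} with centre 3. Any automorphism fixes the centre and permutes the 7 leaves freely, so Aut(G) ≅ S_7 of order 7! = 5040.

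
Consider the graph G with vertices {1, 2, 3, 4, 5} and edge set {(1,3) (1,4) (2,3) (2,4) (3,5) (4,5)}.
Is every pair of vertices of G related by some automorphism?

No

Automorphisms preserve degree, but G has vertices of degree 2 and vertices of degree 3; no automorphism maps one to the other, so G is not vertex-transitive.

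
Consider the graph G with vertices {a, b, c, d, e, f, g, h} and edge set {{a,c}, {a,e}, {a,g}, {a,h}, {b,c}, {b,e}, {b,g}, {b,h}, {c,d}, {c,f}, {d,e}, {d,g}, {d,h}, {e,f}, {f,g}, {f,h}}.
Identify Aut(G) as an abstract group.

S_4 ≀ Z_2

G is 4-regular and bipartite with parts {a, b, d, f} and {c, e, g, h} (each part is independent and every cross-pair is an edge), so G = K_{4,4}. Aut(K_{4,4}) is the wreath product S_4 ≀ Z_2: permute within each part, then optionally swap the parts; |Aut| = 2·(4!)² = 1152.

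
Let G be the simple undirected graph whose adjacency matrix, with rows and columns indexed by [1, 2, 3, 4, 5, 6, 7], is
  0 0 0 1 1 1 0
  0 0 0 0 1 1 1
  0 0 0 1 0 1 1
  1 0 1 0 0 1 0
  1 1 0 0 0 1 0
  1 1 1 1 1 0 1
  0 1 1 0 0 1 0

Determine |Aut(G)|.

Vertex 6 is the unique vertex of degree 6; the remaining 6 vertices each have degree 3 and induce a cycle, so G is the wheel on 7 vertices with hub 6. With the hub fixed, the remaining symmetry is that of the rim cycle C_6, giving the dihedral group D_6.

12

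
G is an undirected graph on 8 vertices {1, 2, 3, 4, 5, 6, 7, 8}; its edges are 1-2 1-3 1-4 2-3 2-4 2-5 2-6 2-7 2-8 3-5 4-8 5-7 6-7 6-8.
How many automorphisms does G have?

Vertex 2 is the unique vertex of degree 7; the remaining 7 vertices each have degree 3 and induce a cycle, so G is the wheel on 8 vertices with hub 2. Every automorphism fixes the hub and acts on the rim 7-cycle, so Aut(G) ≅ Aut(C_7) = D_7 of order 14.

14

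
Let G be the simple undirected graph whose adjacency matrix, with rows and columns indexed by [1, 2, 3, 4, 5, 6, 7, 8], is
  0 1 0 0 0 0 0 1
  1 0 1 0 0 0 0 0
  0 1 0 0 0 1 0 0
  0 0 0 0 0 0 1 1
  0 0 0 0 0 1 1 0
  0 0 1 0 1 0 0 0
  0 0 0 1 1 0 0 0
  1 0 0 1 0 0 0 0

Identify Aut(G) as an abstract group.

the dihedral group of order 16

Every vertex has degree 2 and the graph is connected, so G is the 8-cycle C_8. The automorphisms of the 8-cycle are exactly the symmetries of a regular 8-gon: the dihedral group D_8, |D_8| = 16.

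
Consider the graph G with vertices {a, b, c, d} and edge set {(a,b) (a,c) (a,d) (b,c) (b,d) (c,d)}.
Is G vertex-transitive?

All 4 vertices are pairwise adjacent: G = K_4. Any permutation of the 4 vertices preserves K_4, so Aut(K_4) = S_4 of order 4! = 24. This group acts transitively on the 4 vertices.

Yes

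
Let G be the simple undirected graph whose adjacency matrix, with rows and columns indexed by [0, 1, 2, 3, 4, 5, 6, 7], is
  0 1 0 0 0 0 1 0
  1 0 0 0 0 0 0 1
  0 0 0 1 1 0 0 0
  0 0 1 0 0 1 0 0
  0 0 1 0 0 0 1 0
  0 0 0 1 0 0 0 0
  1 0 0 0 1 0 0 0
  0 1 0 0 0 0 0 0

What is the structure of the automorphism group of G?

The degree sequence is [2, 2, 2, 2, 2, 1, 2, 1]; the two degree-1 vertices 5 and 7 are the ends of a path, so G = P_8. A path has exactly one nontrivial symmetry — reversal — giving Aut(G) of order 2.

the cyclic group of order 2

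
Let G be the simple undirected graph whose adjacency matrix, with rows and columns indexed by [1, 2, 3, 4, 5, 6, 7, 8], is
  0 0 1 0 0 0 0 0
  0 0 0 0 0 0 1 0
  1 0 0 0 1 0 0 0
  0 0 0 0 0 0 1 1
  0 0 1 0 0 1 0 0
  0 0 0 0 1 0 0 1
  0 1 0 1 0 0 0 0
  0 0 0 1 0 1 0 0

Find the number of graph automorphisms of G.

2

The degree sequence is [1, 1, 2, 2, 2, 2, 2, 2]; the two degree-1 vertices 1 and 2 are the ends of a path, so G = P_8. A path has exactly one nontrivial symmetry — reversal — giving Aut(G) of order 2.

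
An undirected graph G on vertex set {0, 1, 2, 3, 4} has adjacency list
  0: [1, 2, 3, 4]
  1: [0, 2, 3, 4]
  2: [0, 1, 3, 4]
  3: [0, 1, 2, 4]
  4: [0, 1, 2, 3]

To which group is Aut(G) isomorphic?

the symmetric group on 5 letters

Every vertex has degree 4, so G is the complete graph K_5. Every bijection on the vertex set is an automorphism of K_5; hence Aut(K_5) ≅ S_5, order 120.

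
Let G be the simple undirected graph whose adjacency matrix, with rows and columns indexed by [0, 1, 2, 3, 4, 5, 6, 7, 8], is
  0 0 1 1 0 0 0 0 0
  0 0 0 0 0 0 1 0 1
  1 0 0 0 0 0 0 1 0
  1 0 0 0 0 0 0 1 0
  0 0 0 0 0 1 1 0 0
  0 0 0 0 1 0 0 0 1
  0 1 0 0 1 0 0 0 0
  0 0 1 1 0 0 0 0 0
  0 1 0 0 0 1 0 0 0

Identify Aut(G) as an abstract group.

G has two connected components, {1, 4, 5, 6, 8} and {0, 2, 3, 7}; each is 2-regular, so G = C_5 ⊔ C_4. No automorphism exchanges components of different sizes, hence Aut(G) is the direct product D_5 × D_4, order 80.

D_5 × D_4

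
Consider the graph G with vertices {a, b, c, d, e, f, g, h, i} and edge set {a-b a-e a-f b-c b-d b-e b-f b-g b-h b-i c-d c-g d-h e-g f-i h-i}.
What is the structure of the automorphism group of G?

Vertex b is the unique vertex of degree 8; the remaining 8 vertices each have degree 3 and induce a cycle, so G is the wheel on 9 vertices with hub b. Every automorphism fixes the hub and acts on the rim 8-cycle, so Aut(G) ≅ Aut(C_8) = D_8 of order 16.

D_8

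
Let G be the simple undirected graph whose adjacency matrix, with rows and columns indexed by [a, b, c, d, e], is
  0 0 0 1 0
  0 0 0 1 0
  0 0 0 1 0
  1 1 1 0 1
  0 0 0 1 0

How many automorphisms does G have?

24

Vertex d has degree 4 and every other vertex has degree 1, so G is the star K_{1,4} with centre d. The 4 leaves are pairwise interchangeable while the centre is fixed, giving Aut(G) = S_4.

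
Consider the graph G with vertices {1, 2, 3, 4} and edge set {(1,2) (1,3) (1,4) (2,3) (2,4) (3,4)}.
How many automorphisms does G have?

24

All 4 vertices are pairwise adjacent: G = K_4. Every bijection on the vertex set is an automorphism of K_4; hence Aut(K_4) ≅ S_4, order 24.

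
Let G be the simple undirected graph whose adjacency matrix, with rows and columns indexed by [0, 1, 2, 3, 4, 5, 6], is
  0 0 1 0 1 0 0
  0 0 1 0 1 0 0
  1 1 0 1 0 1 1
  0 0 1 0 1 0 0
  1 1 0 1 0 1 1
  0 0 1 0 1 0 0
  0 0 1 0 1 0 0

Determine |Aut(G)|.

240

The vertices split by degree into {2, 4} (degree 5) and {0, 1, 3, 5, 6} (degree 2); every edge runs between the two parts, so G is the complete bipartite graph K_{2,5}. The parts have unequal sizes, so no automorphism swaps them; each part is permuted independently, giving S_2 × S_5 of order 2!·5! = 240.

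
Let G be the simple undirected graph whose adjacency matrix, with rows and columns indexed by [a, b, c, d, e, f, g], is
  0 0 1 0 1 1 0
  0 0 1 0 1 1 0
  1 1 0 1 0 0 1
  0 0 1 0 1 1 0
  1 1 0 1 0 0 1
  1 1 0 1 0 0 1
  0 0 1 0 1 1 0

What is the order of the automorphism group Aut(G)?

The vertices split by degree into {c, e, f} (degree 4) and {a, b, d, g} (degree 3); every edge runs between the two parts, so G is the complete bipartite graph K_{3,4}. The parts have unequal sizes, so no automorphism swaps them; each part is permuted independently, giving S_3 × S_4 of order 3!·4! = 144.

144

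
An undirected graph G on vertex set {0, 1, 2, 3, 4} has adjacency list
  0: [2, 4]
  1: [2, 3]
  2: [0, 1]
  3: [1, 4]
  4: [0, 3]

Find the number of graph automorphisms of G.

G is 2-regular and connected on 5 vertices, i.e. the cycle C_5. The automorphisms of the 5-cycle are exactly the symmetries of a regular 5-gon: the dihedral group D_5, |D_5| = 10.

10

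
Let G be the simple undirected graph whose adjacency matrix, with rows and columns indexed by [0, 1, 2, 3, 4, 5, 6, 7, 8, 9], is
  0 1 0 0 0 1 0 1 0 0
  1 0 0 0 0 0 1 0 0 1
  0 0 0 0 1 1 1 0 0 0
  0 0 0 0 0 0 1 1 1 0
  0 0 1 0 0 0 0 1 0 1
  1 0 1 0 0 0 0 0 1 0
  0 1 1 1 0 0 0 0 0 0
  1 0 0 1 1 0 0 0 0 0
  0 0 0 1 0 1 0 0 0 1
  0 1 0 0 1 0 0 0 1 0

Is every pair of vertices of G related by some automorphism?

Yes

G is 3-regular on 10 vertices with no triangles and no 4-cycles (girth 5): this is the Petersen graph. It is a classical fact that the Petersen graph has automorphism group S_5 (order 120), arising from its description as the Kneser graph K(5,2). Under this action every vertex can be carried to every other, so G is vertex-transitive.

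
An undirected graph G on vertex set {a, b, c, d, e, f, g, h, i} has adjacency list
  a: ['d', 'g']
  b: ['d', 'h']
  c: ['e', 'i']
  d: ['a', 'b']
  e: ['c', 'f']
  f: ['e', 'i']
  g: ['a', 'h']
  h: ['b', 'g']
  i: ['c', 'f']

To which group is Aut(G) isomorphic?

G has two connected components, {a, b, d, g, h} and {c, e, f, i}; each is 2-regular, so G = C_5 ⊔ C_4. The components are non-isomorphic (different sizes), so Aut(G) = Aut(C_4) × Aut(C_5) = D_4 × D_5 of order 8·10 = 80.

D_4 × D_5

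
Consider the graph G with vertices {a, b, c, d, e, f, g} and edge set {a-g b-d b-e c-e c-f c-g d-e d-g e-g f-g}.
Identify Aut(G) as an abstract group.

The degree sequence is [1, 2, 3, 3, 4, 2, 5]. Checking the degree-preserving permutations of the vertex set shows that none except the identity preserves every edge, so Aut(G) is trivial.

1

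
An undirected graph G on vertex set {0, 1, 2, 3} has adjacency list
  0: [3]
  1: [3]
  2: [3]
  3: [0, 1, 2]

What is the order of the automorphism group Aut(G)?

6

Vertex 3 has degree 3 and every other vertex has degree 1, so G is the star K_{1,3} with centre 3. The 3 leaves are pairwise interchangeable while the centre is fixed, giving Aut(G) = S_3.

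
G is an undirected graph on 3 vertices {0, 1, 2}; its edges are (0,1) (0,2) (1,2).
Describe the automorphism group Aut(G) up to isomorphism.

the symmetric group on 3 letters

All 3 vertices are pairwise adjacent: G = K_3. Every bijection on the vertex set is an automorphism of K_3; hence Aut(K_3) ≅ S_3, order 6.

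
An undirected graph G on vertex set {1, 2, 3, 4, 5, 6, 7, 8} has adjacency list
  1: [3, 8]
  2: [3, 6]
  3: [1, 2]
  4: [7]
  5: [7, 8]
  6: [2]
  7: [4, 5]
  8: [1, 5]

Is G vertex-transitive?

Automorphisms preserve degree, but G has vertices of degree 1 and vertices of degree 2; no automorphism maps one to the other, so G is not vertex-transitive.

No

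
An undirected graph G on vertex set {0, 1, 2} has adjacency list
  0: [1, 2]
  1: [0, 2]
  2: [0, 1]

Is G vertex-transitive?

Yes

All 3 vertices are pairwise adjacent: G = K_3. Every bijection on the vertex set is an automorphism of K_3; hence Aut(K_3) ≅ S_3, order 6. This group acts transitively on the 3 vertices.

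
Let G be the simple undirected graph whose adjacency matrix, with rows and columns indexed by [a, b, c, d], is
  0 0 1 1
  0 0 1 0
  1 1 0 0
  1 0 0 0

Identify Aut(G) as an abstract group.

The degree sequence is [2, 1, 2, 1]; the two degree-1 vertices b and d are the ends of a path, so G = P_4. A path has exactly one nontrivial symmetry — reversal — giving Aut(G) of order 2.

the cyclic group of order 2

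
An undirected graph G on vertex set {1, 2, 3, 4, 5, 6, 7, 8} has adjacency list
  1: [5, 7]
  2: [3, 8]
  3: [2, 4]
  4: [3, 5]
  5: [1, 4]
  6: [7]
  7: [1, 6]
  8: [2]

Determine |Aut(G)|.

2

The degree sequence is [2, 2, 2, 2, 2, 1, 2, 1]; the two degree-1 vertices 6 and 8 are the ends of a path, so G = P_8. The only nontrivial automorphism of a path is the end-to-end reflection, so Aut(G) ≅ Z_2.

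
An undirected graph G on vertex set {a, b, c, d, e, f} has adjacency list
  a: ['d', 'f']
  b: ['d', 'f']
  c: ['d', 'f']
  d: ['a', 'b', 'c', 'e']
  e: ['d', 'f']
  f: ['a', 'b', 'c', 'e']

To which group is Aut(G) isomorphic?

S_4 × S_2

The vertices split by degree into {d, f} (degree 4) and {a, b, c, e} (degree 2); every edge runs between the two parts, so G is the complete bipartite graph K_{2,4}. The parts have unequal sizes, so no automorphism swaps them; each part is permuted independently, giving S_4 × S_2 of order 4!·2! = 48.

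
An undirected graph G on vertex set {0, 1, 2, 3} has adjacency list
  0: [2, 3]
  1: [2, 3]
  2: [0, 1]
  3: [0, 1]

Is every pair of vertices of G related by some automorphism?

Yes

G is 2-regular and bipartite on 2^2 = 4 vertices with girth 4; it is the hypercube graph Q_2. The symmetry group of the 2-cube is the hyperoctahedral group B_2 = Z_2 ≀ S_2, of order 2^2·2! = 8. Under this action every vertex can be carried to every other, so G is vertex-transitive.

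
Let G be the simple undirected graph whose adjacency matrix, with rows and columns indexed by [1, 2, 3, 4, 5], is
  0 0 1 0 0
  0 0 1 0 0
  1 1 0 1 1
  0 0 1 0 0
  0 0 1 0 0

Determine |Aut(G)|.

24

Vertex 3 has degree 4 and every other vertex has degree 1, so G is the star K_{1,4} with centre 3. Any automorphism fixes the centre and permutes the 4 leaves freely, so Aut(G) ≅ S_4 of order 4! = 24.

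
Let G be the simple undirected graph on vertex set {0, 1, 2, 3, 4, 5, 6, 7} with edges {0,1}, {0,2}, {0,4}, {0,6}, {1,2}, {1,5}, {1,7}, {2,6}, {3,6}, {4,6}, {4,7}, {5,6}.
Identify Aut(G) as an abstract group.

Degrees alone do not determine every vertex (e.g. 0 and 1 both have degree 4), but their neighbour-degree multisets differ: N(0) has degrees [3, 3, 4, 5] while N(1) has degrees [2, 2, 3, 4]. Repeating this refinement separates all vertices, so the only automorphism is the identity.

the trivial group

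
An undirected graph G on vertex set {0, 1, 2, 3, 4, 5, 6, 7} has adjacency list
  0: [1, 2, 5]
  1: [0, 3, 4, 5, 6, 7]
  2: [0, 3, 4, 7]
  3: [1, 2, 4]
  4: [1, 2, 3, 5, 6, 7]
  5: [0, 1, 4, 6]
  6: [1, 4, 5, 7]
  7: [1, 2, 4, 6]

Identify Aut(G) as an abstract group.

The degree sequence is [3, 6, 4, 3, 6, 4, 4, 4]. Checking the degree-preserving permutations of the vertex set shows that none except the identity preserves every edge, so Aut(G) is trivial.

the trivial group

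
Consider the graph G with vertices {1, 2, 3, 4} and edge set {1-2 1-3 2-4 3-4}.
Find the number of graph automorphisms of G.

G is 2-regular and bipartite on 2^2 = 4 vertices with girth 4; it is the hypercube graph Q_2. The symmetry group of the 2-cube is the hyperoctahedral group B_2 = Z_2 ≀ S_2, of order 2^2·2! = 8.

8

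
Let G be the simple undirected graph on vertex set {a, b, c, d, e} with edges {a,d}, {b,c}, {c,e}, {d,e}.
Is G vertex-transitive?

No

Automorphisms preserve degree, but G has vertices of degree 1 and vertices of degree 2; no automorphism maps one to the other, so G is not vertex-transitive.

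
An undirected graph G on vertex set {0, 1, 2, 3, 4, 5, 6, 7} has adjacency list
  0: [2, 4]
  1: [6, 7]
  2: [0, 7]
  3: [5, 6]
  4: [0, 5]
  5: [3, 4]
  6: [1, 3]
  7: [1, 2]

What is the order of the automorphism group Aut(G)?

16

G is 2-regular and connected on 8 vertices, i.e. the cycle C_8. The automorphisms of the 8-cycle are exactly the symmetries of a regular 8-gon: the dihedral group D_8, |D_8| = 16.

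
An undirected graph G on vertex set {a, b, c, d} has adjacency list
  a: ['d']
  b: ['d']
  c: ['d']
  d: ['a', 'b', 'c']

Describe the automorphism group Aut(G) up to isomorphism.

Vertex d has degree 3 and every other vertex has degree 1, so G is the star K_{1,3} with centre d. Any automorphism fixes the centre and permutes the 3 leaves freely, so Aut(G) ≅ S_3 of order 3! = 6.

the symmetric group on 3 letters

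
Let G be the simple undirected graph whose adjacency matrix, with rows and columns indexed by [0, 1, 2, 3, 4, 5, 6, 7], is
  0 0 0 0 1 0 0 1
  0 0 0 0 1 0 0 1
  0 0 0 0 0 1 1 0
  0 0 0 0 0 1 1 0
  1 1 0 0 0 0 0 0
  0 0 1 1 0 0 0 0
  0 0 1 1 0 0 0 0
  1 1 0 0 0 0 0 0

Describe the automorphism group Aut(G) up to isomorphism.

G has two connected components, {0, 1, 4, 7} and {2, 3, 5, 6}; each is 2-regular, so G = C_4 ⊔ C_4. Aut of a disjoint union of two copies of C_4 is the wreath product D_4 ≀ Z_2, of order 2·8² = 128.

D_4 ≀ Z_2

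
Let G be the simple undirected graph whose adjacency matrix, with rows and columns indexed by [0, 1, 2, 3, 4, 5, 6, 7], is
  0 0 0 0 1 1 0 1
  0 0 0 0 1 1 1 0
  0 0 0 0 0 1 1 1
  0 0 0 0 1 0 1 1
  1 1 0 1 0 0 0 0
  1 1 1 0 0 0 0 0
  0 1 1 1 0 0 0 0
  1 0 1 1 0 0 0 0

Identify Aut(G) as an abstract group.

Z_2^3 ⋊ S_3

G is 3-regular and bipartite on 2^3 = 8 vertices with girth 4; it is the hypercube graph Q_3. Aut(Q_3) consists of the signed permutations of the 3 coordinate axes: 3! permutations times 2^3 sign flips, so |Aut| = 2^3·3! = 48.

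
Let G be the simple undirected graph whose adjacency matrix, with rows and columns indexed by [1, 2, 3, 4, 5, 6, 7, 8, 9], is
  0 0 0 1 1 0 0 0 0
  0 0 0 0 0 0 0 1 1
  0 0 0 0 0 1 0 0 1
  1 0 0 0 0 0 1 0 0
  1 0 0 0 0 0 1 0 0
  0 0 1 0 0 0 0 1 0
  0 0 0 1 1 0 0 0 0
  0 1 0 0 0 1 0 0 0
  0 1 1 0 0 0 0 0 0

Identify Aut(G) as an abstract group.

D_4 × D_5

G has two connected components, {2, 3, 6, 8, 9} and {1, 4, 5, 7}; each is 2-regular, so G = C_5 ⊔ C_4. The components are non-isomorphic (different sizes), so Aut(G) = Aut(C_4) × Aut(C_5) = D_4 × D_5 of order 8·10 = 80.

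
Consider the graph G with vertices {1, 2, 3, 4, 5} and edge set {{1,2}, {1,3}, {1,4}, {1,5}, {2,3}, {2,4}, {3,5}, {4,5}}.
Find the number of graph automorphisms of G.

Vertex 1 is the unique vertex of degree 4; the remaining 4 vertices each have degree 3 and induce a cycle, so G is the wheel on 5 vertices with hub 1. Every automorphism fixes the hub and acts on the rim 4-cycle, so Aut(G) ≅ Aut(C_4) = D_4 of order 8.

8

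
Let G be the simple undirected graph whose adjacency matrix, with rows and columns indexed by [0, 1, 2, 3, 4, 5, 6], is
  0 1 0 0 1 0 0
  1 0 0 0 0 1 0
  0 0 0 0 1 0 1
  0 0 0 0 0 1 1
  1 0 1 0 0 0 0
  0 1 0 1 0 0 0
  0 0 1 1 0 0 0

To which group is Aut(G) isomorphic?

D_7

G is 2-regular and connected on 7 vertices, i.e. the cycle C_7. C_7 has 7 rotations and 7 reflections, so Aut(C_7) ≅ D_7 of order 14.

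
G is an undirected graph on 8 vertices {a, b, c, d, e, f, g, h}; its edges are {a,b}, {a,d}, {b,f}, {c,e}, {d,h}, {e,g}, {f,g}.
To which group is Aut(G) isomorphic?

The degree sequence is [2, 2, 1, 2, 2, 2, 2, 1]; the two degree-1 vertices c and h are the ends of a path, so G = P_8. The only nontrivial automorphism of a path is the end-to-end reflection, so Aut(G) ≅ Z_2.

Z_2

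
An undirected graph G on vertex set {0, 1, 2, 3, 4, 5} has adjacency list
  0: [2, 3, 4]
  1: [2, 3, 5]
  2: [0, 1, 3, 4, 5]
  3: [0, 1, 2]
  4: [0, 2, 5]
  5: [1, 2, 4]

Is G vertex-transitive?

No

Vertex 2 is the only vertex of degree 5, so every automorphism fixes it; G is not vertex-transitive.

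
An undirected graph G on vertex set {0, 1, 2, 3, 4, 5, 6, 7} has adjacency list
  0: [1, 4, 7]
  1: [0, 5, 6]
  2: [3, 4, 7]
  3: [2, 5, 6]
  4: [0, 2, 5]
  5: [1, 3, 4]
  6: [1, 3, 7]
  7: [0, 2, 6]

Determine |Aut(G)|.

48

G is 3-regular and bipartite on 2^3 = 8 vertices with girth 4; it is the hypercube graph Q_3. The symmetry group of the 3-cube is the hyperoctahedral group B_3 = Z_2 ≀ S_3, of order 2^3·3! = 48.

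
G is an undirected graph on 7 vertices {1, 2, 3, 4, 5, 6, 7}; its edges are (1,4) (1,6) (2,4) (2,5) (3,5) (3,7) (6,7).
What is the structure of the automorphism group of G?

G is 2-regular and connected on 7 vertices, i.e. the cycle C_7. The automorphisms of the 7-cycle are exactly the symmetries of a regular 7-gon: the dihedral group D_7, |D_7| = 14.

D_7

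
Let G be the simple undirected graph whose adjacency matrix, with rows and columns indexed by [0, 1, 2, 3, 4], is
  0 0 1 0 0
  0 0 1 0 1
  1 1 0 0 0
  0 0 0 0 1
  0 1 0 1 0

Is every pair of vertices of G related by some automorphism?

No

Automorphisms preserve degree, but G has vertices of degree 1 and vertices of degree 2; no automorphism maps one to the other, so G is not vertex-transitive.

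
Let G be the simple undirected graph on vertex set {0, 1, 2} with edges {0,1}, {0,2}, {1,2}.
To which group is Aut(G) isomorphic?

Every vertex has degree 2, so G is the complete graph K_3. Every bijection on the vertex set is an automorphism of K_3; hence Aut(K_3) ≅ S_3, order 6.

S_3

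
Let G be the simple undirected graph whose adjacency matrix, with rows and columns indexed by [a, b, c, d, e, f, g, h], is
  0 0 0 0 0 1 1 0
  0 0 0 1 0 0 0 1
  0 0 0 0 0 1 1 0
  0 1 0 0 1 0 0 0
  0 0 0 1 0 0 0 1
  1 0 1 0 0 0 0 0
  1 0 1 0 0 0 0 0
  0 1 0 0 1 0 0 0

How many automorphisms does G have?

128

G has two connected components, {b, d, e, h} and {a, c, f, g}; each is 2-regular, so G = C_4 ⊔ C_4. With two isomorphic components, Aut(G) = Aut(C_4) ≀ S_2 = (D_4 × D_4) ⋊ Z_2: permute each cycle by D_4, then optionally swap the two cycles. Order 2·(2·4)² = 128.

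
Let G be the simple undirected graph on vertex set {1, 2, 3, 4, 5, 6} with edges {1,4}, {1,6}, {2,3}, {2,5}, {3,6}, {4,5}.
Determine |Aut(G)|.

Every vertex has degree 2 and the graph is connected, so G is the 6-cycle C_6. The automorphisms of the 6-cycle are exactly the symmetries of a regular 6-gon: the dihedral group D_6, |D_6| = 12.

12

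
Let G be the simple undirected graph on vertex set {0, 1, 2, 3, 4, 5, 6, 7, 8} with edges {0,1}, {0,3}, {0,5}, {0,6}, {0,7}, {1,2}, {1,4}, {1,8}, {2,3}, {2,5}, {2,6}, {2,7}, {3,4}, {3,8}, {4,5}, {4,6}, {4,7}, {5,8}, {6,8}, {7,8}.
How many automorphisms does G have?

2880

The vertices split by degree into {0, 2, 4, 8} (degree 5) and {1, 3, 5, 6, 7} (degree 4); every edge runs between the two parts, so G is the complete bipartite graph K_{4,5}. Automorphisms preserve the bipartition setwise (since the parts differ in size) and act as S_5 × S_4 within it; |Aut| = 2880.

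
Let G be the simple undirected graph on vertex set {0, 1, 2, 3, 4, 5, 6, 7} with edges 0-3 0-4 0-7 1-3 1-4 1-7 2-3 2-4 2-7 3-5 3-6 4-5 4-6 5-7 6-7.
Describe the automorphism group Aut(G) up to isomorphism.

The vertices split by degree into {3, 4, 7} (degree 5) and {0, 1, 2, 5, 6} (degree 3); every edge runs between the two parts, so G is the complete bipartite graph K_{3,5}. The parts have unequal sizes, so no automorphism swaps them; each part is permuted independently, giving S_3 × S_5 of order 3!·5! = 720.

S_3 × S_5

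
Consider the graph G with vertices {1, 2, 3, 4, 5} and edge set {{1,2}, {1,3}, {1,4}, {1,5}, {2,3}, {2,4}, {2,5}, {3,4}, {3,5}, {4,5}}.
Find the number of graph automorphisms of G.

All 5 vertices are pairwise adjacent: G = K_5. Every bijection on the vertex set is an automorphism of K_5; hence Aut(K_5) ≅ S_5, order 120.

120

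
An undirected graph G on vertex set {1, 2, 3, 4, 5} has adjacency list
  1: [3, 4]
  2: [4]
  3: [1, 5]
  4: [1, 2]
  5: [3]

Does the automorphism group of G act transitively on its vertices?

No

Automorphisms preserve degree, but G has vertices of degree 1 and vertices of degree 2; no automorphism maps one to the other, so G is not vertex-transitive.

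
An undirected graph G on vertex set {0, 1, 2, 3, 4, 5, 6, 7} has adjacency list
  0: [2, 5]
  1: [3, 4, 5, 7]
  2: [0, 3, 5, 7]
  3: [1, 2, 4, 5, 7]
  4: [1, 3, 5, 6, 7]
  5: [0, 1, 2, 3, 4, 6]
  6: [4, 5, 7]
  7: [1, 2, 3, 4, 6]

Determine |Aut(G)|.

Degrees alone do not determine every vertex (e.g. 1 and 2 both have degree 4), but their neighbour-degree multisets differ: N(1) has degrees [5, 5, 5, 6] while N(2) has degrees [2, 5, 5, 6]. Repeating this refinement separates all vertices, so the only automorphism is the identity.

1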